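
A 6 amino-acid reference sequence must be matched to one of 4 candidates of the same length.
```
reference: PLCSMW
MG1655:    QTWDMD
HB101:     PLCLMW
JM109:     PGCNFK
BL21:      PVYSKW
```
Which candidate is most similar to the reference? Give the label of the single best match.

MG1655 differs at 5 positions; HB101 differs at 1 position; JM109 differs at 4 positions; BL21 differs at 3 positions. The closest is HB101.

HB101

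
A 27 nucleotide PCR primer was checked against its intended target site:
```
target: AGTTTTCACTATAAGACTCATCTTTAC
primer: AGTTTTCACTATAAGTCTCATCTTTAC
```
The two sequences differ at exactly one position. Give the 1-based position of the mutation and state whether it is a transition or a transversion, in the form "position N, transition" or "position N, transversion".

position 16, transversion

Position 16 changes A→T. A is a purine and T is a pyrimidine, so this is a transversion.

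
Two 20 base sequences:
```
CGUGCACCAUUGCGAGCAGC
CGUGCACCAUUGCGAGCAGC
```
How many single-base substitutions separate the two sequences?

0

No positions differ; the sequences are identical.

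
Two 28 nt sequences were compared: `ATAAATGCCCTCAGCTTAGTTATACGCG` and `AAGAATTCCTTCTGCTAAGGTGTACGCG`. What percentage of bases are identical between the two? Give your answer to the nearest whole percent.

71%

8 positions differ (2, 3, 7, 10, 13, 17, 20, 22), so 20 of 28 match: 20/28 = 71.43%.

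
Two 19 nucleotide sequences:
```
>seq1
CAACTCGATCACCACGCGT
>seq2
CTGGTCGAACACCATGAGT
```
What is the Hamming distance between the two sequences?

Mismatches (1-based): site 2: A→T; site 3: A→G; site 4: C→G; site 9: T→A; site 15: C→T; site 17: C→A.

6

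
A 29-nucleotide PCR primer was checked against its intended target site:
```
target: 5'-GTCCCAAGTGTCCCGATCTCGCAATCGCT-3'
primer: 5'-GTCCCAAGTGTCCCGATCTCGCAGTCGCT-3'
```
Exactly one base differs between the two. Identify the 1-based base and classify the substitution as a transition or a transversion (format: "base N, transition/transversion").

base 24, transition

Base 24 changes A→G. A is a purine and G is a purine, so this is a transition.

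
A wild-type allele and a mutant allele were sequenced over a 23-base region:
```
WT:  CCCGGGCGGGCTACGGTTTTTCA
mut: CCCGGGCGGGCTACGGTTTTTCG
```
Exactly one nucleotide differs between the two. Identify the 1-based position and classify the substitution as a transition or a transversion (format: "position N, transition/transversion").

Position 23 changes A→G. A is a purine and G is a purine, so this is a transition.

position 23, transition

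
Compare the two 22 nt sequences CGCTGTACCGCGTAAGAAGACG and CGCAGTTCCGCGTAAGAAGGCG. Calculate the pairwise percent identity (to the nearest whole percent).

86%

Mismatches at positions 4, 7, 20 (1-based): 3 of 22.
Identical positions: 19/22 = 86.36% → 86%.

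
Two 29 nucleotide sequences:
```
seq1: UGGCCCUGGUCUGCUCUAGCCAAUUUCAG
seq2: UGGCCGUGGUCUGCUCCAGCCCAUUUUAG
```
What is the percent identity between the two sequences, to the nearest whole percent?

86%

4 positions differ (6, 17, 22, 27), so 25 of 29 match: 25/29 = 86.21%.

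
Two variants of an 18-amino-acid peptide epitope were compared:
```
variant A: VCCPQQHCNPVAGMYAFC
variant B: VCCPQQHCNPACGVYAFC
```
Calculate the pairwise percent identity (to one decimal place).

83.3%

3 positions differ (11, 12, 14), so 15 of 18 match: 15/18 = 83.33%.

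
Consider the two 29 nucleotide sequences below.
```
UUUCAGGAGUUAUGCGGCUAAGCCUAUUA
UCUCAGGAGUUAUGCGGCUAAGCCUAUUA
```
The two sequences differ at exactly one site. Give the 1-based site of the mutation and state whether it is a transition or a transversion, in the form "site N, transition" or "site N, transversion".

The sequences differ only at site 2: U→C (pyrimidine→pyrimidine), a transition.

site 2, transition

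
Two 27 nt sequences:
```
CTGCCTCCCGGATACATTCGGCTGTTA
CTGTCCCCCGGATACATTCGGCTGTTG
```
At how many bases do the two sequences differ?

Comparing position by position, 3 bases differ: 4 (C/T), 6 (T/C), 27 (A/G).

3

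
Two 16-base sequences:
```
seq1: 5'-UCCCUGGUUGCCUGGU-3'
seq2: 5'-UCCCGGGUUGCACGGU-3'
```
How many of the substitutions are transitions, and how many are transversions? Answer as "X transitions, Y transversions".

1 transition, 2 transversions

Mismatches (1-based):
base 5: U→G (pyrimidine→purine, transversion)
base 12: C→A (pyrimidine→purine, transversion)
base 13: U→C (pyrimidine→pyrimidine, transition)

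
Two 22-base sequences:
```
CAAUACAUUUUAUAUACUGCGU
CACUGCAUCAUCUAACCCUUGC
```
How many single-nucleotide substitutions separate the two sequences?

The sequences differ at bases 3, 5, 9, 10, 12, 15, 16, 18, 19, 20, 22 (1-based) — 11 in total.

11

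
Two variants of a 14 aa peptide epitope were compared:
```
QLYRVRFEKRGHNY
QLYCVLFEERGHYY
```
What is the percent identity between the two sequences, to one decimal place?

Mismatches at positions 4, 6, 9, 13 (1-based): 4 of 14.
Identical positions: 10/14 = 71.43% → 71.4%.

71.4%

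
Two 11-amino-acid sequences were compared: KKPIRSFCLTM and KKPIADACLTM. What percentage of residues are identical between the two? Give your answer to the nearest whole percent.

73%

3 positions differ (5, 6, 7), so 8 of 11 match: 8/11 = 72.73%.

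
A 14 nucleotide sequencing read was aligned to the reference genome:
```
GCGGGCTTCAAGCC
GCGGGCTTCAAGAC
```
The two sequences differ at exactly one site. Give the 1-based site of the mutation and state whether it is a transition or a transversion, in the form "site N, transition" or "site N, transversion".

The sequences differ only at site 13: C→A (pyrimidine→purine), a transversion.

site 13, transversion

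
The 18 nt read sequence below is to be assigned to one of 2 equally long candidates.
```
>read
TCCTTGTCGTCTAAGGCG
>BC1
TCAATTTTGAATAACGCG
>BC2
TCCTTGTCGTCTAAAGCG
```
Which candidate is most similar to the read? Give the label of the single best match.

Hamming distances to read — BC1: 7; BC2: 1.
Smallest is BC2 with 1 mismatch.

BC2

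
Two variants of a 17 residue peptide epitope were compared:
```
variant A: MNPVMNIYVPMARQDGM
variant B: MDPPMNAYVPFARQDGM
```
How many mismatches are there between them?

4

Comparing position by position, 4 residues differ: 2 (N/D), 4 (V/P), 7 (I/A), 11 (M/F).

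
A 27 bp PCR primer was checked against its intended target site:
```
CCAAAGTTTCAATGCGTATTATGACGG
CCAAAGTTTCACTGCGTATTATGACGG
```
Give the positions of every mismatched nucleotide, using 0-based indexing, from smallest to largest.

11

Differences at position 11 (A→C).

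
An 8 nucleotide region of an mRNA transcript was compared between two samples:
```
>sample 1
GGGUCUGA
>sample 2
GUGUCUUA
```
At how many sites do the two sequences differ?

Comparing position by position, 2 sites differ: 2 (G/U), 7 (G/U).

2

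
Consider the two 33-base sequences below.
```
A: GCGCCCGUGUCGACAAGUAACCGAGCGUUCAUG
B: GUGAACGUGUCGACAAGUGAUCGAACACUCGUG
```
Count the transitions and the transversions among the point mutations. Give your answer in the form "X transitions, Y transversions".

Transitions (purine↔purine or pyrimidine↔pyrimidine): 2 C→U, 19 A→G, 21 C→U, 25 G→A, 27 G→A, 28 U→C, 31 A→G.
Transversions (purine↔pyrimidine): 4 C→A, 5 C→A.

7 transitions, 2 transversions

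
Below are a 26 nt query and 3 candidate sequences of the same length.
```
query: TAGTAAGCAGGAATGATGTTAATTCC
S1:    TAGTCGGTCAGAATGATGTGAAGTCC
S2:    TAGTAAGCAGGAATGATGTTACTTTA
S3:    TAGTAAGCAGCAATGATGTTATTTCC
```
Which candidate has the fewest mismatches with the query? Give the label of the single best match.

S3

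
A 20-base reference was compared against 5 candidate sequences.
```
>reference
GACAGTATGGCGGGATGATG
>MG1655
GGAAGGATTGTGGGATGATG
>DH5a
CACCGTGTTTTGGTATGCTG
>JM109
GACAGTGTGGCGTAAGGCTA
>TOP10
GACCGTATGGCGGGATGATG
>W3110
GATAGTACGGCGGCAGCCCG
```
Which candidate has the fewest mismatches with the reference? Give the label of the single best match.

MG1655 differs at 5 positions; DH5a differs at 8 positions; JM109 differs at 6 positions; TOP10 differs at 1 position; W3110 differs at 7 positions. The closest is TOP10.

TOP10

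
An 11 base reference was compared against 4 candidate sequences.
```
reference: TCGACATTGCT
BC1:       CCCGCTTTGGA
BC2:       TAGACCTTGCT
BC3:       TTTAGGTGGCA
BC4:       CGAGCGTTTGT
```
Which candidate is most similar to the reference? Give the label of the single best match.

BC2

BC1 differs at 6 positions; BC2 differs at 2 positions; BC3 differs at 6 positions; BC4 differs at 7 positions. The closest is BC2.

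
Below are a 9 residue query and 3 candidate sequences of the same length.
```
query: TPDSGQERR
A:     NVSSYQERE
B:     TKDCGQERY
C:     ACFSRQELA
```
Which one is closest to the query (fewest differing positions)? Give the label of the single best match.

Hamming distances to query — A: 5; B: 3; C: 6.
Smallest is B with 3 mismatches.

B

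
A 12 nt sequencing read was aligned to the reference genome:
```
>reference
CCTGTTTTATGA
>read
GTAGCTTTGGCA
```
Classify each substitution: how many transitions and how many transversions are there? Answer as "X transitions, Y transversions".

Transitions (purine↔purine or pyrimidine↔pyrimidine): 2 C→T, 5 T→C, 9 A→G.
Transversions (purine↔pyrimidine): 1 C→G, 3 T→A, 10 T→G, 11 G→C.

3 transitions, 4 transversions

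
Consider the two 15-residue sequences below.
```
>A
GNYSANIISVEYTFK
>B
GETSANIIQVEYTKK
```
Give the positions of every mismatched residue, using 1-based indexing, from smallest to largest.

2, 3, 9, 14

Differences at position 2 (N→E), position 3 (Y→T), position 9 (S→Q), position 14 (F→K).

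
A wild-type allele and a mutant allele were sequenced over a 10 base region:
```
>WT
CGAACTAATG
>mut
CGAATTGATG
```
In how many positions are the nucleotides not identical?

Mismatches (1-based): position 5: C→T; position 7: A→G.

2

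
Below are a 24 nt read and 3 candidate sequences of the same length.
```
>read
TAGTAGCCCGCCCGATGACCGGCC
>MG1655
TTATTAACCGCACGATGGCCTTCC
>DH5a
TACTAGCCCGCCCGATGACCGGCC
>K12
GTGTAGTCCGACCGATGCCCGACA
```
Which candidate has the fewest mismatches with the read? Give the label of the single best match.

DH5a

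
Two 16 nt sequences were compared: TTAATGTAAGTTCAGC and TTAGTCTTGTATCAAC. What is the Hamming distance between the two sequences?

Comparing position by position, 7 positions differ: 4 (A/G), 6 (G/C), 8 (A/T), 9 (A/G), 10 (G/T), 11 (T/A), 15 (G/A).

7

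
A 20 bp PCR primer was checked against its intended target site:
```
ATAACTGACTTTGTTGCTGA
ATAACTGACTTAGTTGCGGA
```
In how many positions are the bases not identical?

Comparing position by position, 2 positions differ: 12 (T/A), 18 (T/G).

2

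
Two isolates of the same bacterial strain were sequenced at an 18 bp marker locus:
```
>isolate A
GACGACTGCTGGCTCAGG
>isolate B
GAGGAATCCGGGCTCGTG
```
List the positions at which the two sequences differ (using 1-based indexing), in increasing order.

Differences at position 3 (C→G), position 6 (C→A), position 8 (G→C), position 10 (T→G), position 16 (A→G), position 17 (G→T).

3, 6, 8, 10, 16, 17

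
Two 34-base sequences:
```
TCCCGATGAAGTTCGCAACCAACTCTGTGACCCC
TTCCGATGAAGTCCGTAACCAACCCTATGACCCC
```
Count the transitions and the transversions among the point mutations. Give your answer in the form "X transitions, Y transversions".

5 transitions, 0 transversions

Mismatches (1-based):
position 2: C→T (pyrimidine→pyrimidine, transition)
position 13: T→C (pyrimidine→pyrimidine, transition)
position 16: C→T (pyrimidine→pyrimidine, transition)
position 24: T→C (pyrimidine→pyrimidine, transition)
position 27: G→A (purine→purine, transition)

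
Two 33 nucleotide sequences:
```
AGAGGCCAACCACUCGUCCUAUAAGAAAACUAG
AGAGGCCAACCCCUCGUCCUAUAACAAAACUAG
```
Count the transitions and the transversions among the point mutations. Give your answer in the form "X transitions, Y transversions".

Transitions (purine↔purine or pyrimidine↔pyrimidine): none.
Transversions (purine↔pyrimidine): 12 A→C, 25 G→C.

0 transitions, 2 transversions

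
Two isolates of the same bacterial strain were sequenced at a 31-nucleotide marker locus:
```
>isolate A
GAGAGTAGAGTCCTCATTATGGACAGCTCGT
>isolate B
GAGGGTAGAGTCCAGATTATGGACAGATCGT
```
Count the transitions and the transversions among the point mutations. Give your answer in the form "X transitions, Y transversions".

Transitions (purine↔purine or pyrimidine↔pyrimidine): 4 A→G.
Transversions (purine↔pyrimidine): 14 T→A, 15 C→G, 27 C→A.

1 transition, 3 transversions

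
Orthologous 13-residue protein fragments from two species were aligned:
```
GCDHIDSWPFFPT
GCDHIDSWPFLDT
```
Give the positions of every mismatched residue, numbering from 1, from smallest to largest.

Scanning 1-based: 11: F/L; 12: P/D.

11, 12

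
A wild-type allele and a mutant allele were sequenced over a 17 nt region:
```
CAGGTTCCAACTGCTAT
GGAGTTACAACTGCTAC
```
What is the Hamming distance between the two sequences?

5

Comparing position by position, 5 bases differ: 1 (C/G), 2 (A/G), 3 (G/A), 7 (C/A), 17 (T/C).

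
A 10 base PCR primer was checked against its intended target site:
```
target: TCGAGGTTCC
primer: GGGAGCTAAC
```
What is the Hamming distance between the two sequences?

5

Comparing position by position, 5 positions differ: 1 (T/G), 2 (C/G), 6 (G/C), 8 (T/A), 9 (C/A).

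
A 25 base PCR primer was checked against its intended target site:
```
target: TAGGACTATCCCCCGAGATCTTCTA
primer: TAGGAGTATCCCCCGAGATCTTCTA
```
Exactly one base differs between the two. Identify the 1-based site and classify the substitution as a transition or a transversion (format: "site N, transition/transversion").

site 6, transversion

The sequences differ only at site 6: C→G (pyrimidine→purine), a transversion.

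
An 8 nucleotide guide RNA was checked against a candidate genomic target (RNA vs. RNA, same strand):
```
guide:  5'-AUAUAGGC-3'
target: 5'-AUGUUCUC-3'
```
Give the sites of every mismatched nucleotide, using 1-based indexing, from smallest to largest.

Scanning 1-based: 3: A/G; 5: A/U; 6: G/C; 7: G/U.

3, 5, 6, 7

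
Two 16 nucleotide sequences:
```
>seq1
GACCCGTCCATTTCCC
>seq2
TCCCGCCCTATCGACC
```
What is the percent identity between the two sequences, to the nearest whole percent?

9 positions differ (1, 2, 5, 6, 7, 9, 12, 13, 14), so 7 of 16 match: 7/16 = 43.75%.

44%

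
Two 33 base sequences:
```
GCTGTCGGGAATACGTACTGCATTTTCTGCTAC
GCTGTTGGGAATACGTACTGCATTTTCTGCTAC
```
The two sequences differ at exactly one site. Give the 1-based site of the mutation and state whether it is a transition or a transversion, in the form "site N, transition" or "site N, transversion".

The sequences differ only at site 6: C→T (pyrimidine→pyrimidine), a transition.

site 6, transition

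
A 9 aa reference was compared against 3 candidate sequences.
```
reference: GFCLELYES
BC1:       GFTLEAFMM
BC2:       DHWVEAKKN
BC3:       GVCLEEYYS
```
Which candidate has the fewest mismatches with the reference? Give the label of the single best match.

BC1 differs at 5 residues; BC2 differs at 8 residues; BC3 differs at 3 residues. The closest is BC3.

BC3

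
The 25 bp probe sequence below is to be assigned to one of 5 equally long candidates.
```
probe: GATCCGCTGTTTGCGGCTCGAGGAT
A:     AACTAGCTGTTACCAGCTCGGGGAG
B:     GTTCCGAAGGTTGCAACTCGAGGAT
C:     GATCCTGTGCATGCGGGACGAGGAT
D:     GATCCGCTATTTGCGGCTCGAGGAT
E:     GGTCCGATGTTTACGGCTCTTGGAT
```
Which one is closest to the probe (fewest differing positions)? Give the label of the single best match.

D

Hamming distances to probe — A: 9; B: 6; C: 6; D: 1; E: 5.
Smallest is D with 1 mismatch.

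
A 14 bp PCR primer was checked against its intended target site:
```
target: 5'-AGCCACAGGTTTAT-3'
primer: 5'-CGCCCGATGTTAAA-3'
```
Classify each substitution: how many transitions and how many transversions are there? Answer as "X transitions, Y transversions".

Transitions (purine↔purine or pyrimidine↔pyrimidine): none.
Transversions (purine↔pyrimidine): 1 A→C, 5 A→C, 6 C→G, 8 G→T, 12 T→A, 14 T→A.

0 transitions, 6 transversions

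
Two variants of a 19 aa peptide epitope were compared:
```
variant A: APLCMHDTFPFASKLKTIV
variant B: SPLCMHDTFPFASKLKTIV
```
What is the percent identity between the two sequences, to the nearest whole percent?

1 position differs (1), so 18 of 19 match: 18/19 = 94.74%.

95%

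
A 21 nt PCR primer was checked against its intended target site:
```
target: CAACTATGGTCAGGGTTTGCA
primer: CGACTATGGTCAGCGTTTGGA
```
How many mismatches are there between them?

Comparing position by position, 3 positions differ: 2 (A/G), 14 (G/C), 20 (C/G).

3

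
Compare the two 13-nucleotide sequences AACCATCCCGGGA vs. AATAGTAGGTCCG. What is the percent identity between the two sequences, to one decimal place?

23.1%

10 positions differ (3, 4, 5, 7, 8, 9, 10, 11, 12, 13), so 3 of 13 match: 3/13 = 23.08%.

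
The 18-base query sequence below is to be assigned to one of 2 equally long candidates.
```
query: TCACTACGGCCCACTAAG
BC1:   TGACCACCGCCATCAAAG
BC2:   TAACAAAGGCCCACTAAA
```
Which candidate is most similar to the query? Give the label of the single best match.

BC2

Hamming distances to query — BC1: 6; BC2: 4.
Smallest is BC2 with 4 mismatches.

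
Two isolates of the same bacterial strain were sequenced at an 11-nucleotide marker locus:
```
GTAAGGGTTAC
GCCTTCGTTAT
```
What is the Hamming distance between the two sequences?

The sequences differ at bases 2, 3, 4, 5, 6, 11 (1-based) — 6 in total.

6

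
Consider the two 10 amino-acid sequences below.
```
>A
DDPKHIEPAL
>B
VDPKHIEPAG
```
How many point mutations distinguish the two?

2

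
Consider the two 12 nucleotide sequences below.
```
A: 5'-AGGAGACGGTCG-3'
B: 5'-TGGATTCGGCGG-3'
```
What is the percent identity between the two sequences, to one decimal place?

5 positions differ (1, 5, 6, 10, 11), so 7 of 12 match: 7/12 = 58.33%.

58.3%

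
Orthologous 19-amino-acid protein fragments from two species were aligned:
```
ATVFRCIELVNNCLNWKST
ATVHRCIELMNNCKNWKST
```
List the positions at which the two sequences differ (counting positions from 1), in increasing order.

Scanning 1-based: 4: F/H; 10: V/M; 14: L/K.

4, 10, 14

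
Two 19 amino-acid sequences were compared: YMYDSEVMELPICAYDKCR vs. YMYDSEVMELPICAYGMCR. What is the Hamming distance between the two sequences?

2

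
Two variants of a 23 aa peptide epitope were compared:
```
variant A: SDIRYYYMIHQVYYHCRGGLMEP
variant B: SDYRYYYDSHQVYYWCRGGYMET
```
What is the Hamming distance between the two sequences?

6

The sequences differ at residues 3, 8, 9, 15, 20, 23 (1-based) — 6 in total.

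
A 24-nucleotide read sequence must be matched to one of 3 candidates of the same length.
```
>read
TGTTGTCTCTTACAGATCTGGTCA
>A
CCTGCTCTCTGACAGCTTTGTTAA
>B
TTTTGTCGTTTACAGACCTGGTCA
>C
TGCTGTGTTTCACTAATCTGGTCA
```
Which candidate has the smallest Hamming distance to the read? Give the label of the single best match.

Hamming distances to read — A: 9; B: 4; C: 6.
Smallest is B with 4 mismatches.

B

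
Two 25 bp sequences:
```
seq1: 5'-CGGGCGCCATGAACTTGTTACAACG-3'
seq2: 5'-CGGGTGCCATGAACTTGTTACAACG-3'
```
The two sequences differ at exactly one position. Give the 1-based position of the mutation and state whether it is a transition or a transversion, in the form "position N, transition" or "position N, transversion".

Position 5 changes C→T. C is a pyrimidine and T is a pyrimidine, so this is a transition.

position 5, transition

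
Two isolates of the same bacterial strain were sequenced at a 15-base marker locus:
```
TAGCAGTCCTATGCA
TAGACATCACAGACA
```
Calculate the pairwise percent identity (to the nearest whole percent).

53%

Mismatches at positions 4, 5, 6, 9, 10, 12, 13 (1-based): 7 of 15.
Identical positions: 8/15 = 53.33% → 53%.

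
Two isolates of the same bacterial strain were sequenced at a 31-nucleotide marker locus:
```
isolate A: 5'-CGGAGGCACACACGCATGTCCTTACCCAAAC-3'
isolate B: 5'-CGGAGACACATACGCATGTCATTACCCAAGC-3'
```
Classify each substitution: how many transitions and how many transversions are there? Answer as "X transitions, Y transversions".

Mismatches (1-based):
base 6: G→A (purine→purine, transition)
base 11: C→T (pyrimidine→pyrimidine, transition)
base 21: C→A (pyrimidine→purine, transversion)
base 30: A→G (purine→purine, transition)

3 transitions, 1 transversion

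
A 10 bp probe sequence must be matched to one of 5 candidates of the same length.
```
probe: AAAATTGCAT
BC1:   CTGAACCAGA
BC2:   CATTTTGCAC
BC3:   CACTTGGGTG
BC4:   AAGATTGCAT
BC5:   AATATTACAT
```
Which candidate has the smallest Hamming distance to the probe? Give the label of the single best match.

BC4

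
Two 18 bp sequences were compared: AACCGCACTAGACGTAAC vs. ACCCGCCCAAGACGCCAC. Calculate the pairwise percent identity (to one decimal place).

Mismatches at positions 2, 7, 9, 15, 16 (1-based): 5 of 18.
Identical positions: 13/18 = 72.22% → 72.2%.

72.2%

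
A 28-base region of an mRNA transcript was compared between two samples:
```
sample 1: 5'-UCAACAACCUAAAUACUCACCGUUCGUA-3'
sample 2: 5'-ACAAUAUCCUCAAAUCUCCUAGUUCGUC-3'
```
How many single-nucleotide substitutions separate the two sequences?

10

Comparing position by position, 10 bases differ: 1 (U/A), 5 (C/U), 7 (A/U), 11 (A/C), 14 (U/A), 15 (A/U), 19 (A/C), 20 (C/U), 21 (C/A), 28 (A/C).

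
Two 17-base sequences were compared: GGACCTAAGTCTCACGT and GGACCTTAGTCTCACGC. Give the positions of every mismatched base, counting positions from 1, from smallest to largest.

Scanning 1-based: 7: A/T; 17: T/C.

7, 17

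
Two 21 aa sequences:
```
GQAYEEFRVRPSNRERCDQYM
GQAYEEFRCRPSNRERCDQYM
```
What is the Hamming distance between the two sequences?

Mismatches (1-based): residue 9: V→C.

1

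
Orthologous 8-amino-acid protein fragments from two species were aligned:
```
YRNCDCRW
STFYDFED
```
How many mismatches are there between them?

Mismatches (1-based): position 1: Y→S; position 2: R→T; position 3: N→F; position 4: C→Y; position 6: C→F; position 7: R→E; position 8: W→D.

7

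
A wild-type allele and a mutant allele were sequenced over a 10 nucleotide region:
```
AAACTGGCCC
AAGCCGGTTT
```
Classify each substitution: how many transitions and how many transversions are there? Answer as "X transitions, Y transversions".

Mismatches (1-based):
position 3: A→G (purine→purine, transition)
position 5: T→C (pyrimidine→pyrimidine, transition)
position 8: C→T (pyrimidine→pyrimidine, transition)
position 9: C→T (pyrimidine→pyrimidine, transition)
position 10: C→T (pyrimidine→pyrimidine, transition)

5 transitions, 0 transversions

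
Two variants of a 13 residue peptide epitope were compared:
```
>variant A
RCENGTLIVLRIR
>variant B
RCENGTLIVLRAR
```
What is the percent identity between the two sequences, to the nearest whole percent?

92%

1 position differs (12), so 12 of 13 match: 12/13 = 92.31%.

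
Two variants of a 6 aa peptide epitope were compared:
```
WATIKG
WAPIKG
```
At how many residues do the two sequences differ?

1

Comparing position by position, 1 residue differs: 3 (T/P).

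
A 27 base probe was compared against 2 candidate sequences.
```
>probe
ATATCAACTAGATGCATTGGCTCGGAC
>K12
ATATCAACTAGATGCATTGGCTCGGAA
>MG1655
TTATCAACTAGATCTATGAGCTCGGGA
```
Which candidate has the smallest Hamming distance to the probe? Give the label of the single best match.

K12

Hamming distances to probe — K12: 1; MG1655: 7.
Smallest is K12 with 1 mismatch.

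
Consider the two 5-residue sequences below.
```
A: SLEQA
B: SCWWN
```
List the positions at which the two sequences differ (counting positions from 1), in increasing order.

2, 3, 4, 5

Differences at position 2 (L→C), position 3 (E→W), position 4 (Q→W), position 5 (A→N).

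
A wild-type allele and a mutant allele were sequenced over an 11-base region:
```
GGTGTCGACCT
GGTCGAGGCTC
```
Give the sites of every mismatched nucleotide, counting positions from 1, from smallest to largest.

4, 5, 6, 8, 10, 11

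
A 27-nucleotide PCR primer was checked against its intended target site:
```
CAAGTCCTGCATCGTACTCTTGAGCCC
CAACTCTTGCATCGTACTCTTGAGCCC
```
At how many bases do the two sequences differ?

2

The sequences differ at bases 4, 7 (1-based) — 2 in total.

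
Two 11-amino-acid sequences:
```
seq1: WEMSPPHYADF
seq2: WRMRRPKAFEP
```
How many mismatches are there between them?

8

Comparing position by position, 8 residues differ: 2 (E/R), 4 (S/R), 5 (P/R), 7 (H/K), 8 (Y/A), 9 (A/F), 10 (D/E), 11 (F/P).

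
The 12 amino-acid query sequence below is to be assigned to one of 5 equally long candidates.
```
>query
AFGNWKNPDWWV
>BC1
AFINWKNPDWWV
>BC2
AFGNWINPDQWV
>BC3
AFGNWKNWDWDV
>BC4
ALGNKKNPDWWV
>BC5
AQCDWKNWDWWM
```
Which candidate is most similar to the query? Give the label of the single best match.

BC1

BC1 differs at 1 residue; BC2 differs at 2 residues; BC3 differs at 2 residues; BC4 differs at 2 residues; BC5 differs at 5 residues. The closest is BC1.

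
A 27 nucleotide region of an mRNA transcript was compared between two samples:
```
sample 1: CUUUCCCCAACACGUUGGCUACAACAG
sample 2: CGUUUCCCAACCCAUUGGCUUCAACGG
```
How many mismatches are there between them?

The sequences differ at sites 2, 5, 12, 14, 21, 26 (1-based) — 6 in total.

6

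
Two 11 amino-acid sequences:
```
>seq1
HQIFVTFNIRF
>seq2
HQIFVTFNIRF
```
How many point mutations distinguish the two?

The two sequences are identical at every position.

0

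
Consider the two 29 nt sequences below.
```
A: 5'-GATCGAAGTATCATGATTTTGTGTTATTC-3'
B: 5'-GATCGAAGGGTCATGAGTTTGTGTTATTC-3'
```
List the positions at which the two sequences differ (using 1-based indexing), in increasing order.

Scanning 1-based: 9: T/G; 10: A/G; 17: T/G.

9, 10, 17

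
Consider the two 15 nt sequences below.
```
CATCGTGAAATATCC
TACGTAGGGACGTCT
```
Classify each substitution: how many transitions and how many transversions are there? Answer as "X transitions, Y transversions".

Transitions (purine↔purine or pyrimidine↔pyrimidine): 1 C→T, 3 T→C, 8 A→G, 9 A→G, 11 T→C, 12 A→G, 15 C→T.
Transversions (purine↔pyrimidine): 4 C→G, 5 G→T, 6 T→A.

7 transitions, 3 transversions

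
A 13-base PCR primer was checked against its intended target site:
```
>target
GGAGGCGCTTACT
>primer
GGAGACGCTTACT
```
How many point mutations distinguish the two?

Comparing position by position, 1 site differs: 5 (G/A).

1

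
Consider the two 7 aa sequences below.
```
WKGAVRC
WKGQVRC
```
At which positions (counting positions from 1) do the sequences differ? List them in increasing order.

Differences at position 4 (A→Q).

4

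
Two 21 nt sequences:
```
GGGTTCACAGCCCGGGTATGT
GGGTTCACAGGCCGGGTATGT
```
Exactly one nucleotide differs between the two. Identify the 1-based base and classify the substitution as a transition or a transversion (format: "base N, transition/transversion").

base 11, transversion

Base 11 changes C→G. C is a pyrimidine and G is a purine, so this is a transversion.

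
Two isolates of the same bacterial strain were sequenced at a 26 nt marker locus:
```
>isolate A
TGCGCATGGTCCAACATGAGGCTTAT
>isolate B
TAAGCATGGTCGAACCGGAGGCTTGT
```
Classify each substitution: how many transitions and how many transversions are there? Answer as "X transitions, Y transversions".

2 transitions, 4 transversions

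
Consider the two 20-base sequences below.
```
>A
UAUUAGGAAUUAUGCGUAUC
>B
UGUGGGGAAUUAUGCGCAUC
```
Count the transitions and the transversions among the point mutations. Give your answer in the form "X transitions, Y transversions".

3 transitions, 1 transversion

Mismatches (1-based):
base 2: A→G (purine→purine, transition)
base 4: U→G (pyrimidine→purine, transversion)
base 5: A→G (purine→purine, transition)
base 17: U→C (pyrimidine→pyrimidine, transition)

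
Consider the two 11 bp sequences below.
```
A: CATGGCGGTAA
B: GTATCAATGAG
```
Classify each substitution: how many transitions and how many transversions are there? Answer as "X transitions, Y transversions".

2 transitions, 8 transversions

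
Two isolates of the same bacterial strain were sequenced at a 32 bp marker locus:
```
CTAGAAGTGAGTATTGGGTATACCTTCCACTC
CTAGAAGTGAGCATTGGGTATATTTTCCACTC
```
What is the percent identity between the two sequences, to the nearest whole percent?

3 positions differ (12, 23, 24), so 29 of 32 match: 29/32 = 90.62%.

91%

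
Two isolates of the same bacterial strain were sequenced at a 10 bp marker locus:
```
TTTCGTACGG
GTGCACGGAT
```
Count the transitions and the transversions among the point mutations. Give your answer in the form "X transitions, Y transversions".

4 transitions, 4 transversions

Mismatches (1-based):
base 1: T→G (pyrimidine→purine, transversion)
base 3: T→G (pyrimidine→purine, transversion)
base 5: G→A (purine→purine, transition)
base 6: T→C (pyrimidine→pyrimidine, transition)
base 7: A→G (purine→purine, transition)
base 8: C→G (pyrimidine→purine, transversion)
base 9: G→A (purine→purine, transition)
base 10: G→T (purine→pyrimidine, transversion)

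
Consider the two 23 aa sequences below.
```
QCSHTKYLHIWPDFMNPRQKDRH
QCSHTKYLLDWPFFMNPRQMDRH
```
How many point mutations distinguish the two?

Comparing position by position, 4 residues differ: 9 (H/L), 10 (I/D), 13 (D/F), 20 (K/M).

4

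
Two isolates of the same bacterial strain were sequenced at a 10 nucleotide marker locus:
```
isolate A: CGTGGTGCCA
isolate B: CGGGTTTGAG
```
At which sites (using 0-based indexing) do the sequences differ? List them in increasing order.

Differences at site 2 (T→G), site 4 (G→T), site 6 (G→T), site 7 (C→G), site 8 (C→A), site 9 (A→G).

2, 4, 6, 7, 8, 9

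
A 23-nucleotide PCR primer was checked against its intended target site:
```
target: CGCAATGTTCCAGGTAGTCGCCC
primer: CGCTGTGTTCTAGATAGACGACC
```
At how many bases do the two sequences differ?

Mismatches (1-based): base 4: A→T; base 5: A→G; base 11: C→T; base 14: G→A; base 18: T→A; base 21: C→A.

6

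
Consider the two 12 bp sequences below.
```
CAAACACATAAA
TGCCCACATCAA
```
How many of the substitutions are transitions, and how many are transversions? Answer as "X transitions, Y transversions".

2 transitions, 3 transversions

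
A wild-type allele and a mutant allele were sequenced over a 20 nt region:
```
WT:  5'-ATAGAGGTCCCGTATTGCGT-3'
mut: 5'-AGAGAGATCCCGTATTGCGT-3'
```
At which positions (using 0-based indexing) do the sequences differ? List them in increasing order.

1, 6

Scanning 0-based: 1: T/G; 6: G/A.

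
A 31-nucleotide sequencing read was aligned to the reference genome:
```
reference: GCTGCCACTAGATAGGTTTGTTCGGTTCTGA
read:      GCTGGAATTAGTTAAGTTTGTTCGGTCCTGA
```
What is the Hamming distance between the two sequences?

6

Mismatches (1-based): position 5: C→G; position 6: C→A; position 8: C→T; position 12: A→T; position 15: G→A; position 27: T→C.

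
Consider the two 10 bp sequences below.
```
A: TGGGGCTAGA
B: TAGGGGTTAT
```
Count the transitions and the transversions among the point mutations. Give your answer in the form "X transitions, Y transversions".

2 transitions, 3 transversions

Mismatches (1-based):
site 2: G→A (purine→purine, transition)
site 6: C→G (pyrimidine→purine, transversion)
site 8: A→T (purine→pyrimidine, transversion)
site 9: G→A (purine→purine, transition)
site 10: A→T (purine→pyrimidine, transversion)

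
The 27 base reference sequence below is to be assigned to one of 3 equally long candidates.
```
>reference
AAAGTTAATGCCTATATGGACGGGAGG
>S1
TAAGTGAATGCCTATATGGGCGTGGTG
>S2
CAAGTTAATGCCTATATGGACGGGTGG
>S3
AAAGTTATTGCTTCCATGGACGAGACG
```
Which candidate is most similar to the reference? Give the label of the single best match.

S2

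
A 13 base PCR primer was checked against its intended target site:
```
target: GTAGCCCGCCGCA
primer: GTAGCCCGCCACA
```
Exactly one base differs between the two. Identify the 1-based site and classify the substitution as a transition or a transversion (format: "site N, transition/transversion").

The sequences differ only at site 11: G→A (purine→purine), a transition.

site 11, transition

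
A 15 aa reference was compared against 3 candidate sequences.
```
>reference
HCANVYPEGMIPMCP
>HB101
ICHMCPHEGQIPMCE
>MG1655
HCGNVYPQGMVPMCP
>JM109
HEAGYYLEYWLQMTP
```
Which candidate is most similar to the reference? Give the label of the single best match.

HB101 differs at 8 positions; MG1655 differs at 3 positions; JM109 differs at 9 positions. The closest is MG1655.

MG1655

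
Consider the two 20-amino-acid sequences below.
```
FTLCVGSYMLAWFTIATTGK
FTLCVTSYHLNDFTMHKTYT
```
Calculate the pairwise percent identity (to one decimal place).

9 positions differ (6, 9, 11, 12, 15, 16, 17, 19, 20), so 11 of 20 match: 11/20 = 55%.

55.0%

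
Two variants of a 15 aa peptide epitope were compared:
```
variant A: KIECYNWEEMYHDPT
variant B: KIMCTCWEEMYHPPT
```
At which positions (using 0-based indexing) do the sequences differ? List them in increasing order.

Differences at position 2 (E→M), position 4 (Y→T), position 5 (N→C), position 12 (D→P).

2, 4, 5, 12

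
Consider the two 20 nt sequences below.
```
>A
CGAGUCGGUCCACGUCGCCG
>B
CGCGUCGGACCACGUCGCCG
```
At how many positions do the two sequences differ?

2

The sequences differ at positions 3, 9 (1-based) — 2 in total.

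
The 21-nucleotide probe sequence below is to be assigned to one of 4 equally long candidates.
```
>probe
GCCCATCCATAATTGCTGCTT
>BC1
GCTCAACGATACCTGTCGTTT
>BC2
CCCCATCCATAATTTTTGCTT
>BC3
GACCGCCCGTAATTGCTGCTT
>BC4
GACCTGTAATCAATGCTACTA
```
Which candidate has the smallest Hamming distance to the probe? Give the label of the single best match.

BC2

BC1 differs at 8 bases; BC2 differs at 3 bases; BC3 differs at 4 bases; BC4 differs at 9 bases. The closest is BC2.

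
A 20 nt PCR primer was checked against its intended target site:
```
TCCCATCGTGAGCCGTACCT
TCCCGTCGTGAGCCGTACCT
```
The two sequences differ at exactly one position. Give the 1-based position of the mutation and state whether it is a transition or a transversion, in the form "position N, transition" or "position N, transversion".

position 5, transition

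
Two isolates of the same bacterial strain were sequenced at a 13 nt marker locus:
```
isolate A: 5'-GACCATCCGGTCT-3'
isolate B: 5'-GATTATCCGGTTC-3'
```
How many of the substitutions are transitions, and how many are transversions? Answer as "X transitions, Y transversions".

Transitions (purine↔purine or pyrimidine↔pyrimidine): 3 C→T, 4 C→T, 12 C→T, 13 T→C.
Transversions (purine↔pyrimidine): none.

4 transitions, 0 transversions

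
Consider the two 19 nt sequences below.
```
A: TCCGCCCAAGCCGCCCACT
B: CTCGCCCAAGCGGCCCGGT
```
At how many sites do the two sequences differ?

5

Comparing position by position, 5 sites differ: 1 (T/C), 2 (C/T), 12 (C/G), 17 (A/G), 18 (C/G).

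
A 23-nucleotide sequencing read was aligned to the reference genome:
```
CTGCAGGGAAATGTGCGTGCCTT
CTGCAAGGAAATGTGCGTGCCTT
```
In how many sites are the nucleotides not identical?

1

The sequences differ at sites 6 (1-based) — 1 in total.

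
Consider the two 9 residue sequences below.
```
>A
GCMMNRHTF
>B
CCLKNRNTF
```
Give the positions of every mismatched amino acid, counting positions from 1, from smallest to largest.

1, 3, 4, 7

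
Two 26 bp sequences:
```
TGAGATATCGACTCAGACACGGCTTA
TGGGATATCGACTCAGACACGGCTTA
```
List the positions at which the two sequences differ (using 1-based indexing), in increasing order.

Differences at position 3 (A→G).

3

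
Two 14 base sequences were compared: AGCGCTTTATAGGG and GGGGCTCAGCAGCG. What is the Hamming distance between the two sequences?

Comparing position by position, 7 positions differ: 1 (A/G), 3 (C/G), 7 (T/C), 8 (T/A), 9 (A/G), 10 (T/C), 13 (G/C).

7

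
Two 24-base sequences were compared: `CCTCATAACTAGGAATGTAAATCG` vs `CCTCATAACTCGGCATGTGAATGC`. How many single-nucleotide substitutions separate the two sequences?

5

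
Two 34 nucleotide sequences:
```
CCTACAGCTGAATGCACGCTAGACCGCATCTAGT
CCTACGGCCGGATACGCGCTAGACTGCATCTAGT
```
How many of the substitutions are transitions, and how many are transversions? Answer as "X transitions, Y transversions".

6 transitions, 0 transversions

Mismatches (1-based):
site 6: A→G (purine→purine, transition)
site 9: T→C (pyrimidine→pyrimidine, transition)
site 11: A→G (purine→purine, transition)
site 14: G→A (purine→purine, transition)
site 16: A→G (purine→purine, transition)
site 25: C→T (pyrimidine→pyrimidine, transition)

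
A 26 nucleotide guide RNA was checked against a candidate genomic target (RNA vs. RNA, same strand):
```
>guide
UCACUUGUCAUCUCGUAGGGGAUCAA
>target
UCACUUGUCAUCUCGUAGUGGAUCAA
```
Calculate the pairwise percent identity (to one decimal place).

1 position differs (19), so 25 of 26 match: 25/26 = 96.15%.

96.2%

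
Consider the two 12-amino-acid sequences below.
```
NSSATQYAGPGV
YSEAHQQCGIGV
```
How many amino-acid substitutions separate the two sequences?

6

The sequences differ at residues 1, 3, 5, 7, 8, 10 (1-based) — 6 in total.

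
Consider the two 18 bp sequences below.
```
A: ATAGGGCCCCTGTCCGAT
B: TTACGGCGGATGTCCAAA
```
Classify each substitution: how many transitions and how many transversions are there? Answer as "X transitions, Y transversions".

1 transition, 6 transversions

Mismatches (1-based):
site 1: A→T (purine→pyrimidine, transversion)
site 4: G→C (purine→pyrimidine, transversion)
site 8: C→G (pyrimidine→purine, transversion)
site 9: C→G (pyrimidine→purine, transversion)
site 10: C→A (pyrimidine→purine, transversion)
site 16: G→A (purine→purine, transition)
site 18: T→A (pyrimidine→purine, transversion)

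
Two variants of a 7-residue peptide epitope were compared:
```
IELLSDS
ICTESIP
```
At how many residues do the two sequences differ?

5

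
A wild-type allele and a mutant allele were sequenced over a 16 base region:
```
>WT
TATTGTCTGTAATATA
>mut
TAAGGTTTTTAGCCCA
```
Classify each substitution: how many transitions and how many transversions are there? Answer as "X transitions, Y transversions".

Mismatches (1-based):
base 3: T→A (pyrimidine→purine, transversion)
base 4: T→G (pyrimidine→purine, transversion)
base 7: C→T (pyrimidine→pyrimidine, transition)
base 9: G→T (purine→pyrimidine, transversion)
base 12: A→G (purine→purine, transition)
base 13: T→C (pyrimidine→pyrimidine, transition)
base 14: A→C (purine→pyrimidine, transversion)
base 15: T→C (pyrimidine→pyrimidine, transition)

4 transitions, 4 transversions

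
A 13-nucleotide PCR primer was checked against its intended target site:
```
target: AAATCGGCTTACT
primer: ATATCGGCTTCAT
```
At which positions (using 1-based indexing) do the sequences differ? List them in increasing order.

Differences at position 2 (A→T), position 11 (A→C), position 12 (C→A).

2, 11, 12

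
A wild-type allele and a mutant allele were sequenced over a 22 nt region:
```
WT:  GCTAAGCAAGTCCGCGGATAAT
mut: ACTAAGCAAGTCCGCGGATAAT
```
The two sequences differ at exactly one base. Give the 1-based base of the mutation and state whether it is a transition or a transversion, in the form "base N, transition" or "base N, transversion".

base 1, transition

Base 1 changes G→A. G is a purine and A is a purine, so this is a transition.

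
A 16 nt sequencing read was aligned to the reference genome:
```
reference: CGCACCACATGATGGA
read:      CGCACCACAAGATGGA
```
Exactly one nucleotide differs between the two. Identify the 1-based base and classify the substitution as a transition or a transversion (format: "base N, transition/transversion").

Base 10 changes T→A. T is a pyrimidine and A is a purine, so this is a transversion.

base 10, transversion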